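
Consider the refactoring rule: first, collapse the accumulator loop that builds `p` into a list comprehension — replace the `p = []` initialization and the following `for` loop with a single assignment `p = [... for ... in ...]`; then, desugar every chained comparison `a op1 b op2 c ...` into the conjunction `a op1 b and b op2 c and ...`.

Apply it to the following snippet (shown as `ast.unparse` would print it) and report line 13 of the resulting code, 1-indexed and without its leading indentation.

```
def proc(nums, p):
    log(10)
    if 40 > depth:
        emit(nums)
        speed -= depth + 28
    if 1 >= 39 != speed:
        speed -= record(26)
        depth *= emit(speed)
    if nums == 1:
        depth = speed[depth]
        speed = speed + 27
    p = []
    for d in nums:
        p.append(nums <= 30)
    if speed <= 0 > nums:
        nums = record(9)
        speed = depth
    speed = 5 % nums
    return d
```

Transformed code:
def proc(nums, p):
    log(10)
    if 40 > depth:
        emit(nums)
        speed -= depth + 28
    if 1 >= 39 and 39 != speed:
        speed -= record(26)
        depth *= emit(speed)
    if nums == 1:
        depth = speed[depth]
        speed = speed + 27
    p = [nums <= 30 for d in nums]
    if speed <= 0 and 0 > nums:
        nums = record(9)
        speed = depth
    speed = 5 % nums
    return d

if speed <= 0 and 0 > nums:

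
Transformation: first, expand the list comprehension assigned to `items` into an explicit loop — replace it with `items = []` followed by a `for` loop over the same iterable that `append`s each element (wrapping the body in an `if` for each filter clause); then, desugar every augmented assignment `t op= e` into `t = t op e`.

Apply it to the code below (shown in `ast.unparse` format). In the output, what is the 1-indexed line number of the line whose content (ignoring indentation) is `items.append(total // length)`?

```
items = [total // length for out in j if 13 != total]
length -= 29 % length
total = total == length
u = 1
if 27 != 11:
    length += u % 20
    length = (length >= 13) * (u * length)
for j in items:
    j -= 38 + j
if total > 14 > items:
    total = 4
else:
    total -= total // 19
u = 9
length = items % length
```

Transformed code:
items = []
for out in j:
    if 13 != total:
        items.append(total // length)
length = length - 29 % length
total = total == length
u = 1
if 27 != 11:
    length = length + u % 20
    length = (length >= 13) * (u * length)
for j in items:
    j = j - (38 + j)
if total > 14 > items:
    total = 4
else:
    total = total - total // 19
u = 9
length = items % length

4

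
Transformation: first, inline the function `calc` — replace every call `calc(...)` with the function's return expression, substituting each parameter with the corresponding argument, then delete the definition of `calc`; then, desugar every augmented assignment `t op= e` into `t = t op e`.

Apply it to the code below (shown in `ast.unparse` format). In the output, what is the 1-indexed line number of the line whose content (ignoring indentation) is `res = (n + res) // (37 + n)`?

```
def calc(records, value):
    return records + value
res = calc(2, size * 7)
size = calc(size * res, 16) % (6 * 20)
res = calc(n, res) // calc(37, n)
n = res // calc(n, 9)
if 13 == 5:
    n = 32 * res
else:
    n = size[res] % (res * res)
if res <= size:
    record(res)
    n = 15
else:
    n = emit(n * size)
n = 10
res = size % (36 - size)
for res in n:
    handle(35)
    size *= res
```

3

Transformed code:
res = 2 + size * 7
size = (size * res + 16) % (6 * 20)
res = (n + res) // (37 + n)
n = res // (n + 9)
if 13 == 5:
    n = 32 * res
else:
    n = size[res] % (res * res)
if res <= size:
    record(res)
    n = 15
else:
    n = emit(n * size)
n = 10
res = size % (36 - size)
for res in n:
    handle(35)
    size = size * res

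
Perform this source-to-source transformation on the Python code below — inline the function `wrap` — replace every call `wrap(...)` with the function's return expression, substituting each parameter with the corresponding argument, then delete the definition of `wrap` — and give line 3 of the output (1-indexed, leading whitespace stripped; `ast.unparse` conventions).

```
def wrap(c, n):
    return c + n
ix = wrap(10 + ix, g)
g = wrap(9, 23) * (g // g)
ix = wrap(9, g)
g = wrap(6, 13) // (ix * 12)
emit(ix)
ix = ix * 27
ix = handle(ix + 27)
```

ix = 9 + g

Transformed code:
ix = 10 + ix + g
g = (9 + 23) * (g // g)
ix = 9 + g
g = (6 + 13) // (ix * 12)
emit(ix)
ix = ix * 27
ix = handle(ix + 27)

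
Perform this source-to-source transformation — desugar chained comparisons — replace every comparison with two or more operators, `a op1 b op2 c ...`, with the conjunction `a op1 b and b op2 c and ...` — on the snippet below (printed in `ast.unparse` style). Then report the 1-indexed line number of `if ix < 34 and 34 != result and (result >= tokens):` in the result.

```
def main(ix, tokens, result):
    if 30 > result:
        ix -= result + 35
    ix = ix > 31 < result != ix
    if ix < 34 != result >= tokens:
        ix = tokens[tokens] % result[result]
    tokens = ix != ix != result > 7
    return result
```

Transformed code:
def main(ix, tokens, result):
    if 30 > result:
        ix -= result + 35
    ix = ix > 31 and 31 < result and (result != ix)
    if ix < 34 and 34 != result and (result >= tokens):
        ix = tokens[tokens] % result[result]
    tokens = ix != ix and ix != result and (result > 7)
    return result

5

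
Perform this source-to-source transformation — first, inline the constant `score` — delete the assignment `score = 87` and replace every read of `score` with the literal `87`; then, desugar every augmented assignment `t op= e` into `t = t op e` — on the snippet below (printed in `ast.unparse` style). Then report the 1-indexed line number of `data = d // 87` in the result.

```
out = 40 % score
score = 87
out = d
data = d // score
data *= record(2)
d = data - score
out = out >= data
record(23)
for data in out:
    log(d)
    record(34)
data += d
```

3

Transformed code:
out = 40 % 87
out = d
data = d // 87
data = data * record(2)
d = data - 87
out = out >= data
record(23)
for data in out:
    log(d)
    record(34)
data = data + d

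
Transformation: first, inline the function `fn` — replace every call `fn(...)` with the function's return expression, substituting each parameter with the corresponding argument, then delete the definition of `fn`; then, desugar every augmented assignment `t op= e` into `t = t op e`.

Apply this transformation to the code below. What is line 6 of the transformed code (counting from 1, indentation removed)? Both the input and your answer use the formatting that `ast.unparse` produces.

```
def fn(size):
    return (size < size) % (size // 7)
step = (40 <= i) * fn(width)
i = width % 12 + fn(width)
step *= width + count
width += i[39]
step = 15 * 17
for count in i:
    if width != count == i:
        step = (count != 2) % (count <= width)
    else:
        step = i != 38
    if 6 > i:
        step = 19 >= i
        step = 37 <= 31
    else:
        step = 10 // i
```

Transformed code:
step = (40 <= i) * ((width < width) % (width // 7))
i = width % 12 + (width < width) % (width // 7)
step = step * (width + count)
width = width + i[39]
step = 15 * 17
for count in i:
    if width != count == i:
        step = (count != 2) % (count <= width)
    else:
        step = i != 38
    if 6 > i:
        step = 19 >= i
        step = 37 <= 31
    else:
        step = 10 // i

for count in i:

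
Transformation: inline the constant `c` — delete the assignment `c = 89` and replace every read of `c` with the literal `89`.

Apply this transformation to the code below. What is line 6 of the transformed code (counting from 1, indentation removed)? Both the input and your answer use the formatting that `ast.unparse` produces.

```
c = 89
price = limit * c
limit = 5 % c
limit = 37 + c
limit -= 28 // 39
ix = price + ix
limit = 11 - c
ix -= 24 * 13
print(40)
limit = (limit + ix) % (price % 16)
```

Transformed code:
price = limit * 89
limit = 5 % 89
limit = 37 + 89
limit -= 28 // 39
ix = price + ix
limit = 11 - 89
ix -= 24 * 13
print(40)
limit = (limit + ix) % (price % 16)

limit = 11 - 89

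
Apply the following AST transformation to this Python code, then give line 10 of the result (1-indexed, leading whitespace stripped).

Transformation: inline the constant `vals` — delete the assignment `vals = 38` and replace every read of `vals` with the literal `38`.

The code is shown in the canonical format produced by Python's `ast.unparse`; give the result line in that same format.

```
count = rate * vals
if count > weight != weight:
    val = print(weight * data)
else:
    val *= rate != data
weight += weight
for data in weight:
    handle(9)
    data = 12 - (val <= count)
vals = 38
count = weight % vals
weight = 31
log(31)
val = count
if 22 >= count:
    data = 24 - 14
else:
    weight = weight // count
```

count = weight % 38

Transformed code:
count = rate * 38
if count > weight != weight:
    val = print(weight * data)
else:
    val *= rate != data
weight += weight
for data in weight:
    handle(9)
    data = 12 - (val <= count)
count = weight % 38
weight = 31
log(31)
val = count
if 22 >= count:
    data = 24 - 14
else:
    weight = weight // count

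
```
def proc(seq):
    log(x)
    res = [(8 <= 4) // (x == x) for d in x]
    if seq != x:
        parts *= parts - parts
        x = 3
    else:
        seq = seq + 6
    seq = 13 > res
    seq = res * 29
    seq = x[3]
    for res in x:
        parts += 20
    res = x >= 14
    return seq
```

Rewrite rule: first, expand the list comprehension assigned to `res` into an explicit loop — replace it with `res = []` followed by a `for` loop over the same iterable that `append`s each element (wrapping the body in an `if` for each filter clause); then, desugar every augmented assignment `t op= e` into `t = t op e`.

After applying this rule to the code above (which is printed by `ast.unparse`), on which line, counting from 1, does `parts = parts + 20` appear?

Transformed code:
def proc(seq):
    log(x)
    res = []
    for d in x:
        res.append((8 <= 4) // (x == x))
    if seq != x:
        parts = parts * (parts - parts)
        x = 3
    else:
        seq = seq + 6
    seq = 13 > res
    seq = res * 29
    seq = x[3]
    for res in x:
        parts = parts + 20
    res = x >= 14
    return seq

15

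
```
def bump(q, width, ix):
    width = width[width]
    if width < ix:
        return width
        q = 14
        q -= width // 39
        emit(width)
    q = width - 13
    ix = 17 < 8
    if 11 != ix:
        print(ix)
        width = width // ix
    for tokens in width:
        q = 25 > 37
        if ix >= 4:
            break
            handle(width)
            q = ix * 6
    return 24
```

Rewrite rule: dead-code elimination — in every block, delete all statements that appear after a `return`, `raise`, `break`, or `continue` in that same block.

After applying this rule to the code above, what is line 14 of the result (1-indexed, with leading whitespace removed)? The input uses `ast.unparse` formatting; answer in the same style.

return 24

Transformed code:
def bump(q, width, ix):
    width = width[width]
    if width < ix:
        return width
    q = width - 13
    ix = 17 < 8
    if 11 != ix:
        print(ix)
        width = width // ix
    for tokens in width:
        q = 25 > 37
        if ix >= 4:
            break
    return 24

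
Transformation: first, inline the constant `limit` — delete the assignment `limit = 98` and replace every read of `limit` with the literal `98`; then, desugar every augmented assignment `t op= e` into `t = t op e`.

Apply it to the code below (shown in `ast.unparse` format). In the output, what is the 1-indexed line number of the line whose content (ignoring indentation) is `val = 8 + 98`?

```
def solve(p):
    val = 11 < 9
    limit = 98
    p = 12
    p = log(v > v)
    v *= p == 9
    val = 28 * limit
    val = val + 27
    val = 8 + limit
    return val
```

Transformed code:
def solve(p):
    val = 11 < 9
    p = 12
    p = log(v > v)
    v = v * (p == 9)
    val = 28 * 98
    val = val + 27
    val = 8 + 98
    return val

8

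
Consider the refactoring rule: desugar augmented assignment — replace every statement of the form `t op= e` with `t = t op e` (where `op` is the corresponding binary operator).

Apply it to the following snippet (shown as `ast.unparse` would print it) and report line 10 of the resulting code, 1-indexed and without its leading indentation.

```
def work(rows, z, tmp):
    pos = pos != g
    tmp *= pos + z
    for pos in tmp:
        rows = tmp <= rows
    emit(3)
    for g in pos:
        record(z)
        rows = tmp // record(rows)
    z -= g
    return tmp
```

z = z - g

Transformed code:
def work(rows, z, tmp):
    pos = pos != g
    tmp = tmp * (pos + z)
    for pos in tmp:
        rows = tmp <= rows
    emit(3)
    for g in pos:
        record(z)
        rows = tmp // record(rows)
    z = z - g
    return tmp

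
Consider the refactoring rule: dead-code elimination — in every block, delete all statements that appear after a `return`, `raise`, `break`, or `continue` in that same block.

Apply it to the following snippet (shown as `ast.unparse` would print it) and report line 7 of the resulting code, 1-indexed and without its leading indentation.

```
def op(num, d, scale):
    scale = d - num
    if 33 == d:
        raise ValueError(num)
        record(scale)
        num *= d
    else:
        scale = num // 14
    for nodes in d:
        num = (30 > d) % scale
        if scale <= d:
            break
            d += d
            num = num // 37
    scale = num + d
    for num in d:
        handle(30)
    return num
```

Transformed code:
def op(num, d, scale):
    scale = d - num
    if 33 == d:
        raise ValueError(num)
    else:
        scale = num // 14
    for nodes in d:
        num = (30 > d) % scale
        if scale <= d:
            break
    scale = num + d
    for num in d:
        handle(30)
    return num

for nodes in d:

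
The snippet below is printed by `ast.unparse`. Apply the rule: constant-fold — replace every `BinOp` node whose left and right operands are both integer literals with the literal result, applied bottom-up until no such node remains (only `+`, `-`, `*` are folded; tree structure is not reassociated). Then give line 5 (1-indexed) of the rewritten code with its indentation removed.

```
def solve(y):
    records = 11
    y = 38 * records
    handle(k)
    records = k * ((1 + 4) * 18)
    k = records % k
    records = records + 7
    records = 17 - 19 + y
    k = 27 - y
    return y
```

Transformed code:
def solve(y):
    records = 11
    y = 38 * records
    handle(k)
    records = k * 90
    k = records % k
    records = records + 7
    records = -2 + y
    k = 27 - y
    return y

records = k * 90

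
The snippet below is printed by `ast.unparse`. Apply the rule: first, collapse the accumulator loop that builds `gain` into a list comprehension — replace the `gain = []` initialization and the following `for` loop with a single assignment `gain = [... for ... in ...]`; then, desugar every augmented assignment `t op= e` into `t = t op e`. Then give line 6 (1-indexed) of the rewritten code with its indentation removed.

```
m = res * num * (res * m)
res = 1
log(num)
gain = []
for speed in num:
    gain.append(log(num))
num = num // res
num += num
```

Transformed code:
m = res * num * (res * m)
res = 1
log(num)
gain = [log(num) for speed in num]
num = num // res
num = num + num

num = num + num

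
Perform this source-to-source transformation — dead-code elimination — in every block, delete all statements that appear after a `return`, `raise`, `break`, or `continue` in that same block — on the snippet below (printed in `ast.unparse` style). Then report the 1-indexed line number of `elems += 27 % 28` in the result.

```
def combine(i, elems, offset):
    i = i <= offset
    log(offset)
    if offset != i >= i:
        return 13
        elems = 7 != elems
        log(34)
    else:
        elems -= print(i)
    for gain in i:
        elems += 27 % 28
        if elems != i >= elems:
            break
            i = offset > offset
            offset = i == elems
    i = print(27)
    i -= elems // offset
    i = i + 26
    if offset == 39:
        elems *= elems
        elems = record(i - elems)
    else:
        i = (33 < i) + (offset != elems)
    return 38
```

9

Transformed code:
def combine(i, elems, offset):
    i = i <= offset
    log(offset)
    if offset != i >= i:
        return 13
    else:
        elems -= print(i)
    for gain in i:
        elems += 27 % 28
        if elems != i >= elems:
            break
    i = print(27)
    i -= elems // offset
    i = i + 26
    if offset == 39:
        elems *= elems
        elems = record(i - elems)
    else:
        i = (33 < i) + (offset != elems)
    return 38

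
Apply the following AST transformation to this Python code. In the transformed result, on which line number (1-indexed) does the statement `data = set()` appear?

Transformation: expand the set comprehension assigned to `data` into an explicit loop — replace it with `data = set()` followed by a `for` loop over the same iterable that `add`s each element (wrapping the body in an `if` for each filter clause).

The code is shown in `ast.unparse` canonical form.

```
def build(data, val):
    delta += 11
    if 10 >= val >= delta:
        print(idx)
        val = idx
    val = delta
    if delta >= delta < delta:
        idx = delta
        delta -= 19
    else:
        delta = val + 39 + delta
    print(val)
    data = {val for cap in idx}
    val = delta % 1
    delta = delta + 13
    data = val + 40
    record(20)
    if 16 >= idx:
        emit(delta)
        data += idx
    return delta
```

Transformed code:
def build(data, val):
    delta += 11
    if 10 >= val >= delta:
        print(idx)
        val = idx
    val = delta
    if delta >= delta < delta:
        idx = delta
        delta -= 19
    else:
        delta = val + 39 + delta
    print(val)
    data = set()
    for cap in idx:
        data.add(val)
    val = delta % 1
    delta = delta + 13
    data = val + 40
    record(20)
    if 16 >= idx:
        emit(delta)
        data += idx
    return delta

13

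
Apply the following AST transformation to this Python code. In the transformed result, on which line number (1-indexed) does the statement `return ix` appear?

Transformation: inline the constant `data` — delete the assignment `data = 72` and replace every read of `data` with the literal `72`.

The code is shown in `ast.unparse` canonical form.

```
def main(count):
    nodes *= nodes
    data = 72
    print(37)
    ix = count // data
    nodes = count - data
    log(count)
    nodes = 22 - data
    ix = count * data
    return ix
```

9

Transformed code:
def main(count):
    nodes *= nodes
    print(37)
    ix = count // 72
    nodes = count - 72
    log(count)
    nodes = 22 - 72
    ix = count * 72
    return ix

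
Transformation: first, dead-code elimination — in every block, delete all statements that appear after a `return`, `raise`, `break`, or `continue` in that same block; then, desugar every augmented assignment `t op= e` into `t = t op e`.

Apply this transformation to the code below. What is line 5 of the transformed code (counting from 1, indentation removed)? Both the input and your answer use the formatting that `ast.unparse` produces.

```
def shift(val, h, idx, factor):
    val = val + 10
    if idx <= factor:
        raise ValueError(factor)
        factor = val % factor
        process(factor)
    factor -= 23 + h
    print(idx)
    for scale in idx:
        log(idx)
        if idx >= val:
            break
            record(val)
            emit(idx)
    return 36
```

factor = factor - (23 + h)

Transformed code:
def shift(val, h, idx, factor):
    val = val + 10
    if idx <= factor:
        raise ValueError(factor)
    factor = factor - (23 + h)
    print(idx)
    for scale in idx:
        log(idx)
        if idx >= val:
            break
    return 36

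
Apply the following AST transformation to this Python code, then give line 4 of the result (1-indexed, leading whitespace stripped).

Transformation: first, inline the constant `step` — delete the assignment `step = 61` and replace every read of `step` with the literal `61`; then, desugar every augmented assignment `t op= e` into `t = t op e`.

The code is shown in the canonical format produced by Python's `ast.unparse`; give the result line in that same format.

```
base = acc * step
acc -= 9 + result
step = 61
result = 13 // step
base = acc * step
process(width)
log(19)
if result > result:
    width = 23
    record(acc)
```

Transformed code:
base = acc * 61
acc = acc - (9 + result)
result = 13 // 61
base = acc * 61
process(width)
log(19)
if result > result:
    width = 23
    record(acc)

base = acc * 61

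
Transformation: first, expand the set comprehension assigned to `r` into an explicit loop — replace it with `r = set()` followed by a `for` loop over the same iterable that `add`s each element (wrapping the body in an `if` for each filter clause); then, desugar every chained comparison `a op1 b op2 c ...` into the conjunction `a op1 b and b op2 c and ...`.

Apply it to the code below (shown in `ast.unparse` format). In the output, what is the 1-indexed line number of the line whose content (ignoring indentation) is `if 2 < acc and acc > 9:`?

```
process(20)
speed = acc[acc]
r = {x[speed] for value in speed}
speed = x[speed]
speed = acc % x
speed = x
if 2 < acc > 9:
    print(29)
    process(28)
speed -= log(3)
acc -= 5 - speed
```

Transformed code:
process(20)
speed = acc[acc]
r = set()
for value in speed:
    r.add(x[speed])
speed = x[speed]
speed = acc % x
speed = x
if 2 < acc and acc > 9:
    print(29)
    process(28)
speed -= log(3)
acc -= 5 - speed

9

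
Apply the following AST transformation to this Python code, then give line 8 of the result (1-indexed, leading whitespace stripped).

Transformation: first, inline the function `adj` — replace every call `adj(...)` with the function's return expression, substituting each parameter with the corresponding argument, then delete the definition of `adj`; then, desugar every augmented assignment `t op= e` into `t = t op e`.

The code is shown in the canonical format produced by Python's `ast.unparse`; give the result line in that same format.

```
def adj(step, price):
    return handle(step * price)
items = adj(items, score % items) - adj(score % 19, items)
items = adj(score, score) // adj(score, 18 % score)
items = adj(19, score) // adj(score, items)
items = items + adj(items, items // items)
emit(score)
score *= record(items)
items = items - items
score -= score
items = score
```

Transformed code:
items = handle(items * (score % items)) - handle(score % 19 * items)
items = handle(score * score) // handle(score * (18 % score))
items = handle(19 * score) // handle(score * items)
items = items + handle(items * (items // items))
emit(score)
score = score * record(items)
items = items - items
score = score - score
items = score

score = score - score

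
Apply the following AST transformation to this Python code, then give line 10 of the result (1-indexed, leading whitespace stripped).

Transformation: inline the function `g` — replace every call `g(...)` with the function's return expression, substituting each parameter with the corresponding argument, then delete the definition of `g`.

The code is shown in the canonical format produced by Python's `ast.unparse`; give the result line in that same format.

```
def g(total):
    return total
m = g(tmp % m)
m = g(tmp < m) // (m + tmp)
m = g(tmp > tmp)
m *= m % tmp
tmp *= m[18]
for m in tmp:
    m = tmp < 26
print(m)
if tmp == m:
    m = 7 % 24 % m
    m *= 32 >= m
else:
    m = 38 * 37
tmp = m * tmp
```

Transformed code:
m = tmp % m
m = (tmp < m) // (m + tmp)
m = tmp > tmp
m *= m % tmp
tmp *= m[18]
for m in tmp:
    m = tmp < 26
print(m)
if tmp == m:
    m = 7 % 24 % m
    m *= 32 >= m
else:
    m = 38 * 37
tmp = m * tmp

m = 7 % 24 % m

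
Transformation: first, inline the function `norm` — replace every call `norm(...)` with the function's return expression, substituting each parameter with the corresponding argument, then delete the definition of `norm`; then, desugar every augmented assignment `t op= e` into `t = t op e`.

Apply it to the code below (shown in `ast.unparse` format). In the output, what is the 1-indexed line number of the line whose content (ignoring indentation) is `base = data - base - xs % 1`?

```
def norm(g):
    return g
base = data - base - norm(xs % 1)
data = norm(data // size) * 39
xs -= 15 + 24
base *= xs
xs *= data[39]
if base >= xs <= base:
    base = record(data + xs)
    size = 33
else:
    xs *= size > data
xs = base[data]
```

Transformed code:
base = data - base - xs % 1
data = data // size * 39
xs = xs - (15 + 24)
base = base * xs
xs = xs * data[39]
if base >= xs <= base:
    base = record(data + xs)
    size = 33
else:
    xs = xs * (size > data)
xs = base[data]

1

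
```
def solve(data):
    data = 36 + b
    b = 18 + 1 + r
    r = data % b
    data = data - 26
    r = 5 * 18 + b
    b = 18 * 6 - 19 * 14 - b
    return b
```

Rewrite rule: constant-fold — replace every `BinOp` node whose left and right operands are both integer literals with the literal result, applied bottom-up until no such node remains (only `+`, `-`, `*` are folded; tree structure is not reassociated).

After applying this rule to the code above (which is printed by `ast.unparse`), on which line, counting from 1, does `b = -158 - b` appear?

7

Transformed code:
def solve(data):
    data = 36 + b
    b = 19 + r
    r = data % b
    data = data - 26
    r = 90 + b
    b = -158 - b
    return b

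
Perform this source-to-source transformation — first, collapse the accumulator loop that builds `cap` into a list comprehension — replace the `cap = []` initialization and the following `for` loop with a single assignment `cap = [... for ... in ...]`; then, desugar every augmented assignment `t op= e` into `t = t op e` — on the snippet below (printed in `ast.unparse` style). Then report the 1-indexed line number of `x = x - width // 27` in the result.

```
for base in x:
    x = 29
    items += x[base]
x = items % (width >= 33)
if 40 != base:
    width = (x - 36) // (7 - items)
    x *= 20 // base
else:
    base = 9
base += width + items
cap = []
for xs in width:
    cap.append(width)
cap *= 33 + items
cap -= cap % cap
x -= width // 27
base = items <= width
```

14

Transformed code:
for base in x:
    x = 29
    items = items + x[base]
x = items % (width >= 33)
if 40 != base:
    width = (x - 36) // (7 - items)
    x = x * (20 // base)
else:
    base = 9
base = base + (width + items)
cap = [width for xs in width]
cap = cap * (33 + items)
cap = cap - cap % cap
x = x - width // 27
base = items <= width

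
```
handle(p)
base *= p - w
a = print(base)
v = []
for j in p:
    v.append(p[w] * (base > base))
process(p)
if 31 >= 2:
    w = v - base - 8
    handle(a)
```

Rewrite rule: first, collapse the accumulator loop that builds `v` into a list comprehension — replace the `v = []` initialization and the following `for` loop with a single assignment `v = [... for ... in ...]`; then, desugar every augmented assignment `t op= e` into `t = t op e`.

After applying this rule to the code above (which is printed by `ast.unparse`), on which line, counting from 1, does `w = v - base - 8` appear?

7

Transformed code:
handle(p)
base = base * (p - w)
a = print(base)
v = [p[w] * (base > base) for j in p]
process(p)
if 31 >= 2:
    w = v - base - 8
    handle(a)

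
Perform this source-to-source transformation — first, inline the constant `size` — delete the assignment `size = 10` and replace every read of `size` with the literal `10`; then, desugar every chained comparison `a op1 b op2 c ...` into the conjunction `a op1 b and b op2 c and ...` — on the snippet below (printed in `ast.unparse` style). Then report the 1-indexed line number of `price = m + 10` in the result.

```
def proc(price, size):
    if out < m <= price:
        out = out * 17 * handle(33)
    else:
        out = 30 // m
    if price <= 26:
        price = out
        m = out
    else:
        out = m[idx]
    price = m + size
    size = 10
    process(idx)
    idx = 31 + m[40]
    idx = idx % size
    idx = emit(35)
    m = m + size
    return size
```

Transformed code:
def proc(price, size):
    if out < m and m <= price:
        out = out * 17 * handle(33)
    else:
        out = 30 // m
    if price <= 26:
        price = out
        m = out
    else:
        out = m[idx]
    price = m + 10
    process(idx)
    idx = 31 + m[40]
    idx = idx % 10
    idx = emit(35)
    m = m + 10
    return 10

11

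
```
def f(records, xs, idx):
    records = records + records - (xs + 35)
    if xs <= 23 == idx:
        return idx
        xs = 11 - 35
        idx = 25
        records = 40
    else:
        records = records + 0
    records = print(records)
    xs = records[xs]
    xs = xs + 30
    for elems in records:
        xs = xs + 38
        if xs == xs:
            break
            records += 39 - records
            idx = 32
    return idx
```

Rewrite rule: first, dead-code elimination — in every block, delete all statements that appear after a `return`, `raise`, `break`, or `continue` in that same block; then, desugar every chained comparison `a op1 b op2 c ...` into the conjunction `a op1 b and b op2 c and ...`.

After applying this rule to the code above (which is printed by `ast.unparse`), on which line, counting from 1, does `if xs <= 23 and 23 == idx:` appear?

Transformed code:
def f(records, xs, idx):
    records = records + records - (xs + 35)
    if xs <= 23 and 23 == idx:
        return idx
    else:
        records = records + 0
    records = print(records)
    xs = records[xs]
    xs = xs + 30
    for elems in records:
        xs = xs + 38
        if xs == xs:
            break
    return idx

3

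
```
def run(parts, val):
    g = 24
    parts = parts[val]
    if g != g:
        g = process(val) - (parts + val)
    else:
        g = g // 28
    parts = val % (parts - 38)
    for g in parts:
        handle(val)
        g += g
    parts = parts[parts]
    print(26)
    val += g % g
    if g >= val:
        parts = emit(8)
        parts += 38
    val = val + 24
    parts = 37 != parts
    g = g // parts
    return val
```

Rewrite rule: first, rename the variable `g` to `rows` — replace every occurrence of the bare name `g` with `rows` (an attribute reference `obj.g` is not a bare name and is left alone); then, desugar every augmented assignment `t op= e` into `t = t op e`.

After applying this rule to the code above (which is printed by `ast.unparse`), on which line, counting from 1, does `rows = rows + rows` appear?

11

Transformed code:
def run(parts, val):
    rows = 24
    parts = parts[val]
    if rows != rows:
        rows = process(val) - (parts + val)
    else:
        rows = rows // 28
    parts = val % (parts - 38)
    for rows in parts:
        handle(val)
        rows = rows + rows
    parts = parts[parts]
    print(26)
    val = val + rows % rows
    if rows >= val:
        parts = emit(8)
        parts = parts + 38
    val = val + 24
    parts = 37 != parts
    rows = rows // parts
    return val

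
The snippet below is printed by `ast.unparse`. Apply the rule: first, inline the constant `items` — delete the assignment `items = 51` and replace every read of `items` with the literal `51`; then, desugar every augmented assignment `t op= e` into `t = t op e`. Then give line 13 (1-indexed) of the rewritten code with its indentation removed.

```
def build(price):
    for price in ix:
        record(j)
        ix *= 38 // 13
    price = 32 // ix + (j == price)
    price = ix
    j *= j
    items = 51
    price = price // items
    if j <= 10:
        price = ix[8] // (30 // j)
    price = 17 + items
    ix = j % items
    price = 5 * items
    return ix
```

price = 5 * 51

Transformed code:
def build(price):
    for price in ix:
        record(j)
        ix = ix * (38 // 13)
    price = 32 // ix + (j == price)
    price = ix
    j = j * j
    price = price // 51
    if j <= 10:
        price = ix[8] // (30 // j)
    price = 17 + 51
    ix = j % 51
    price = 5 * 51
    return ix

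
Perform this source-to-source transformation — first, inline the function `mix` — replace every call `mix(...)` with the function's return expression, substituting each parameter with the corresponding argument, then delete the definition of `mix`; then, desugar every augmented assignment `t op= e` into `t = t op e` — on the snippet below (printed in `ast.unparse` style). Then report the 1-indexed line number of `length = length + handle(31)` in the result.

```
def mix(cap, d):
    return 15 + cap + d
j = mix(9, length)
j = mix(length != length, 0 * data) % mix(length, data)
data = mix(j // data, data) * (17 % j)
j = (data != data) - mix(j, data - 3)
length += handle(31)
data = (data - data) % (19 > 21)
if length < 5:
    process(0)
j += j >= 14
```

5

Transformed code:
j = 15 + 9 + length
j = (15 + (length != length) + 0 * data) % (15 + length + data)
data = (15 + j // data + data) * (17 % j)
j = (data != data) - (15 + j + (data - 3))
length = length + handle(31)
data = (data - data) % (19 > 21)
if length < 5:
    process(0)
j = j + (j >= 14)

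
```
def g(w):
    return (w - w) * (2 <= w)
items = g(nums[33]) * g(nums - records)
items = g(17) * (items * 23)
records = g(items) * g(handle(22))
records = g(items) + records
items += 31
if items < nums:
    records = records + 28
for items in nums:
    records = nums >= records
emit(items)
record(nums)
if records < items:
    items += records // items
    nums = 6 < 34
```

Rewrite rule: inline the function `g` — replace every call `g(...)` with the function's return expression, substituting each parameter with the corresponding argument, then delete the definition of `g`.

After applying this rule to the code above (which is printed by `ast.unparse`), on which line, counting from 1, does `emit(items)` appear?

Transformed code:
items = (nums[33] - nums[33]) * (2 <= nums[33]) * ((nums - records - (nums - records)) * (2 <= nums - records))
items = (17 - 17) * (2 <= 17) * (items * 23)
records = (items - items) * (2 <= items) * ((handle(22) - handle(22)) * (2 <= handle(22)))
records = (items - items) * (2 <= items) + records
items += 31
if items < nums:
    records = records + 28
for items in nums:
    records = nums >= records
emit(items)
record(nums)
if records < items:
    items += records // items
    nums = 6 < 34

10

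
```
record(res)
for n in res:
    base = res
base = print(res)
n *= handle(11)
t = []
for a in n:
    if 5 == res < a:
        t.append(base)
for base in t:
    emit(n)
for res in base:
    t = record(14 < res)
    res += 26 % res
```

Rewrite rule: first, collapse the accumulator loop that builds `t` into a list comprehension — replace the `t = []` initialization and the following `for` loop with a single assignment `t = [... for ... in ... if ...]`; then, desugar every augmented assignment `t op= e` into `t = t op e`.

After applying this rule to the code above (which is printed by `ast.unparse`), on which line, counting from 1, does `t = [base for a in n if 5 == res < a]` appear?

Transformed code:
record(res)
for n in res:
    base = res
base = print(res)
n = n * handle(11)
t = [base for a in n if 5 == res < a]
for base in t:
    emit(n)
for res in base:
    t = record(14 < res)
    res = res + 26 % res

6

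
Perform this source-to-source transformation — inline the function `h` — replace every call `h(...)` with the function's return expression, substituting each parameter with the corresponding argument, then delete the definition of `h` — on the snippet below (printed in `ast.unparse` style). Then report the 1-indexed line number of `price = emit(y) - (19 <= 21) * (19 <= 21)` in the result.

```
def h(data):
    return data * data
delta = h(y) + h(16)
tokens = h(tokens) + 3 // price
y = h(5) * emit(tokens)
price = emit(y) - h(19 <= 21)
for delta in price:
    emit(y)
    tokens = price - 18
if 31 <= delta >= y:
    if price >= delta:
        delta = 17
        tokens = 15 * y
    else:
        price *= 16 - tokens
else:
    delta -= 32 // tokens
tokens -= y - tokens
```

4

Transformed code:
delta = y * y + 16 * 16
tokens = tokens * tokens + 3 // price
y = 5 * 5 * emit(tokens)
price = emit(y) - (19 <= 21) * (19 <= 21)
for delta in price:
    emit(y)
    tokens = price - 18
if 31 <= delta >= y:
    if price >= delta:
        delta = 17
        tokens = 15 * y
    else:
        price *= 16 - tokens
else:
    delta -= 32 // tokens
tokens -= y - tokens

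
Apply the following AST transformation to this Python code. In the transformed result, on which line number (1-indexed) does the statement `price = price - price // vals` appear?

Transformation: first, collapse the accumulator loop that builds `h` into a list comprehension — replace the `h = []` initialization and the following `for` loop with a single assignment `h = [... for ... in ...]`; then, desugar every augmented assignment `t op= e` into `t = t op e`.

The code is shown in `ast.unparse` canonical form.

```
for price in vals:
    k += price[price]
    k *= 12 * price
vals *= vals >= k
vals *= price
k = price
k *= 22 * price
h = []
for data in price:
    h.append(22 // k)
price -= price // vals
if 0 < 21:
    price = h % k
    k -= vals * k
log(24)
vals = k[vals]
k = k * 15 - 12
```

Transformed code:
for price in vals:
    k = k + price[price]
    k = k * (12 * price)
vals = vals * (vals >= k)
vals = vals * price
k = price
k = k * (22 * price)
h = [22 // k for data in price]
price = price - price // vals
if 0 < 21:
    price = h % k
    k = k - vals * k
log(24)
vals = k[vals]
k = k * 15 - 12

9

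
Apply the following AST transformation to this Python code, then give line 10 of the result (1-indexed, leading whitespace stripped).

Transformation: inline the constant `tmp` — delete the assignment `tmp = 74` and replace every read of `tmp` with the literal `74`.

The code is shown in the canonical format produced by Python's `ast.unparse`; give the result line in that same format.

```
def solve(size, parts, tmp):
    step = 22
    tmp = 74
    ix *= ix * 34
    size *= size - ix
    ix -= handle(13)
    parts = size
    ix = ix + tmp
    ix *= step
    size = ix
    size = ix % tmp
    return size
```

Transformed code:
def solve(size, parts, tmp):
    step = 22
    ix *= ix * 34
    size *= size - ix
    ix -= handle(13)
    parts = size
    ix = ix + 74
    ix *= step
    size = ix
    size = ix % 74
    return size

size = ix % 74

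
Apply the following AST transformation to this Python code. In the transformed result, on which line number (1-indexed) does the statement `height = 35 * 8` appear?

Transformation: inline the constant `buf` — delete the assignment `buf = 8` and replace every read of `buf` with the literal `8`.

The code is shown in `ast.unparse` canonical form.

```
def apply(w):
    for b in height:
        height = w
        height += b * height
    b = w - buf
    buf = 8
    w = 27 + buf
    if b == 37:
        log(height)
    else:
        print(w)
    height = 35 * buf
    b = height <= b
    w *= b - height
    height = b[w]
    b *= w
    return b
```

Transformed code:
def apply(w):
    for b in height:
        height = w
        height += b * height
    b = w - 8
    w = 27 + 8
    if b == 37:
        log(height)
    else:
        print(w)
    height = 35 * 8
    b = height <= b
    w *= b - height
    height = b[w]
    b *= w
    return b

11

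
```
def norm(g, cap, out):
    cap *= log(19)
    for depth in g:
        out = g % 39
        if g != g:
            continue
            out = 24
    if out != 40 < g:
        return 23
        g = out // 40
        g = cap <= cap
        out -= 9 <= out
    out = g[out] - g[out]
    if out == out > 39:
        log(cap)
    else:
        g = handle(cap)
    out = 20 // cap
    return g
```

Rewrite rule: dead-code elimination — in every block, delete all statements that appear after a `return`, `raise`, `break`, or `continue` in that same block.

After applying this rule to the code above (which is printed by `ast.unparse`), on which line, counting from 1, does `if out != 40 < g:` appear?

7

Transformed code:
def norm(g, cap, out):
    cap *= log(19)
    for depth in g:
        out = g % 39
        if g != g:
            continue
    if out != 40 < g:
        return 23
    out = g[out] - g[out]
    if out == out > 39:
        log(cap)
    else:
        g = handle(cap)
    out = 20 // cap
    return g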